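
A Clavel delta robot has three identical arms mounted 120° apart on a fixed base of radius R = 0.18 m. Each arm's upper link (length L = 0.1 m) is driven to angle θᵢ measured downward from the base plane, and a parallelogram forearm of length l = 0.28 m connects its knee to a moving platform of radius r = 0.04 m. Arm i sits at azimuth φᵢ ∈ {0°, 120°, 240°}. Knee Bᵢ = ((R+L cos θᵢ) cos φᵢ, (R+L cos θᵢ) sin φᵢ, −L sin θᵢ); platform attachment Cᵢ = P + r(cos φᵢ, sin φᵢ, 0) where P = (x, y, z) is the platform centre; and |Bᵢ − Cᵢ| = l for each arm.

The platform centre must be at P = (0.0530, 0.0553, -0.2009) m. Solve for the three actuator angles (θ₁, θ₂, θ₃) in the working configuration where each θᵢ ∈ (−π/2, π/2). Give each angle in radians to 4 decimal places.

arm 1 (φ=0.0°): x'=0.0530, y'=0.0553
  A cos θ + B sin θ = C:  0.0870·cos θ + -0.2009·sin θ = 0.0871
  θ1 = atan2(B,A) + arccos(C/0.2189) = -0.0003
arm 2 (φ=120.0°): x'=0.0214, y'=-0.0735
  A=0.1186, B=-0.2009, C=(l²−L²−A²−y'²−z²)/(2L)=0.0428
  θ2 = atan2(B,A) + arccos(C/0.2333) = 0.3488
rotate P by −φ3: (-0.0744, 0.0182, -0.2009)
  A cos θ + B sin θ = C:  0.2144·cos θ + -0.2009·sin θ = -0.0913
  θ3 = atan2(B,A) + arccos(C/0.2938) = 1.1338

θ₁ = -0.0003, θ₂ = 0.3488, θ₃ = 1.1338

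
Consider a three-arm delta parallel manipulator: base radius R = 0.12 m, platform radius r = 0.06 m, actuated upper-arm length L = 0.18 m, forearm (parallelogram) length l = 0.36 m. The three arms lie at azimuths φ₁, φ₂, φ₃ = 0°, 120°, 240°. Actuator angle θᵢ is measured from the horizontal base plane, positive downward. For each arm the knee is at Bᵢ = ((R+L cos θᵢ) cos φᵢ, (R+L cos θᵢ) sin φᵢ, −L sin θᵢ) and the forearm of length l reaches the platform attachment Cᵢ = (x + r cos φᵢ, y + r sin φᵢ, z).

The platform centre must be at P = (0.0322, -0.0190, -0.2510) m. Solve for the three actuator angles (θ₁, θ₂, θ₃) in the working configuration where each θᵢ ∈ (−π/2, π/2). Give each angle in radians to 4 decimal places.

θ₁ = -0.2619, θ₂ = 0.0875, θ₃ = -0.0870

φ1=0.0° → target in arm frame (0.0322, -0.0190)
  A=0.0278, B=-0.2510, C=(l²−L²−A²−y'²−z²)/(2L)=0.0918
  γ=atan2(-0.2510,0.0278)=-1.4605;  ψ=arccos(0.3637)=1.1986;  θ1=γ+ψ≈-0.2619
φ2=120.0° → target in arm frame (-0.0326, -0.0184)
  A cos θ + B sin θ = C:  0.0926·cos θ + -0.2510·sin θ = 0.0703
  γ=atan2(-0.2510,0.0926)=-1.2175;  ψ=arccos(0.2626)=1.3050;  θ2=γ+ψ≈0.0875
arm 3 (φ=240.0°): x'=0.0004, y'=0.0374
  e−x'=0.0596;  (l²−L²−(e−x')²−y'²−z²)/2L = 0.0812
  √(A²+B²)=0.2580;  θ3 = -1.3375+1.2505 ≈ -0.0870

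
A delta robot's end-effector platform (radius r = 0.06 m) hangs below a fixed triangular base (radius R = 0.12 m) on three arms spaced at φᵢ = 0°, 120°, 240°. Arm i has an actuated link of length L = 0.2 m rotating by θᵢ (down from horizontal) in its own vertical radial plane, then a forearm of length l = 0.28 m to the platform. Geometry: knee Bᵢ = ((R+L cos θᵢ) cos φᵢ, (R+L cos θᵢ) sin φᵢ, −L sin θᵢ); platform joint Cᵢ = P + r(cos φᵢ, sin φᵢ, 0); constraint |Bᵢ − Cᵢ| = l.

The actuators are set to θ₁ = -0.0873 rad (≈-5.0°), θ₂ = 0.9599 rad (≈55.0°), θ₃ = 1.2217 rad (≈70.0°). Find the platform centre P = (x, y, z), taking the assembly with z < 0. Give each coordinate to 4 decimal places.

(0.1609, 0.0469, -0.2405)

O1 = (0.2592·cos0.0°, 0.2592·sin0.0°, 0.0174) = (0.2592, 0.0000, 0.0174)
O2 = (0.1747·cos120.0°, 0.1747·sin120.0°, -0.1638) = (-0.0874, 0.1513, -0.1638)
φ3=240.0°: virtual centre (-0.0642, -0.1112, -0.1879), radius l
subtract pairs → two planes through P
[-0.6932 0.3026 -0.3625]·P = -0.0101;  [-0.6469 -0.2224 -0.4107]·P = -0.0157
Cramer: x(z) = 0.0200-0.5856z;  y(z) = 0.0124-0.1435z
quadratic in z: (1.3635)z²+(0.2418)z+(-0.0207)=0, √Δ=0.4141 → z ∈ {-0.2405, 0.0632}; z = -0.2405 (taking z<0)
x = 0.1609, y = 0.0469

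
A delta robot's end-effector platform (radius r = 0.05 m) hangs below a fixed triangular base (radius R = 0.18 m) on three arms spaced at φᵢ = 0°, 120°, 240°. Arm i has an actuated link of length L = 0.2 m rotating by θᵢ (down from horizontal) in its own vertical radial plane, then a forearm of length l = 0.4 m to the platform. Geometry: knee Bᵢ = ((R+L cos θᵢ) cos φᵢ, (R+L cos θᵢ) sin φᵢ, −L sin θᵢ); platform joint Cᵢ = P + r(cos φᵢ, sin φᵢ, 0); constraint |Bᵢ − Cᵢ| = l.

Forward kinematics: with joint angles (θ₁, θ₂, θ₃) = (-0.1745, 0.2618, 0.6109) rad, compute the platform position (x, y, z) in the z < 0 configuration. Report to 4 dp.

(0.0726, 0.0411, -0.2712)

arm 1 at φ=0.0°: e+L cos θ1 = 0.3270;  O1 = (0.3270, 0.0000, 0.0347)
arm 2 at φ=120.0°: e+L cos θ2 = 0.3232;  O2 = (-0.1616, 0.2799, -0.0518)
O3 = (0.2938·cos240.0°, 0.2938·sin240.0°, -0.1147) = (-0.1469, -0.2545, -0.1147)
|O₂|²−|O₁|² = -0.0010;  |O₃|²−|O₁|² = -0.0086
plane₁₂: -0.9771x+0.5598y+-0.1730z = -0.0010
det = 1.0278;  x = 0.0052+-0.2484z,  y = 0.0073+-0.1246z
quadratic in z: (1.0773)z²+(0.0886)z+(-0.0552)=0, √Δ=0.4957 → z ∈ {-0.2712, 0.1889}; z = -0.2712 (taking z<0)
x = 0.0726, y = 0.0411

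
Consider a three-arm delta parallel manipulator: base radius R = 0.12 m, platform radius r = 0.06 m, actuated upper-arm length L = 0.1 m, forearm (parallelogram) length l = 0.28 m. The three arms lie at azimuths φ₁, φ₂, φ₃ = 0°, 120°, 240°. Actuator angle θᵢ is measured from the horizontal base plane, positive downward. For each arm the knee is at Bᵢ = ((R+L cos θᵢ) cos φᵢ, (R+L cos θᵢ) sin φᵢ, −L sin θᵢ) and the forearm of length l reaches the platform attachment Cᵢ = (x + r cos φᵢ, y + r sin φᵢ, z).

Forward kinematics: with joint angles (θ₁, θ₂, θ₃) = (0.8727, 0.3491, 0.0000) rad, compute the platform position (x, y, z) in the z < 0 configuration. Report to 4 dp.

φ1=0.0°: virtual centre (0.1243, 0.0000, -0.0766), radius l
centre 2 = (0.1540·cos120.0°, 0.1540·sin120.0°, -0.0342) = (-0.0770, 0.1333, -0.0342)
arm 3 at φ=240.0°: e+L cos θ3 = 0.1600;  centre 3 = (-0.0800, -0.1386, 0.0000)
eliminate P² terms by subtracting sphere 1 from 2 and 3
plane₁₂: -0.4025x+0.2667y+0.0848z = 0.0036
Cramer: x(z) = -0.0097+0.2919z;  y(z) = -0.0012+0.1226z
quadratic in z: (1.1002)z²+(0.0747)z+(-0.0546)=0, √Δ=0.4958 → z ∈ {-0.2593, 0.1914}; z = -0.2593 (taking z<0)
x = -0.0853, y = -0.0330

(-0.0853, -0.0330, -0.2593)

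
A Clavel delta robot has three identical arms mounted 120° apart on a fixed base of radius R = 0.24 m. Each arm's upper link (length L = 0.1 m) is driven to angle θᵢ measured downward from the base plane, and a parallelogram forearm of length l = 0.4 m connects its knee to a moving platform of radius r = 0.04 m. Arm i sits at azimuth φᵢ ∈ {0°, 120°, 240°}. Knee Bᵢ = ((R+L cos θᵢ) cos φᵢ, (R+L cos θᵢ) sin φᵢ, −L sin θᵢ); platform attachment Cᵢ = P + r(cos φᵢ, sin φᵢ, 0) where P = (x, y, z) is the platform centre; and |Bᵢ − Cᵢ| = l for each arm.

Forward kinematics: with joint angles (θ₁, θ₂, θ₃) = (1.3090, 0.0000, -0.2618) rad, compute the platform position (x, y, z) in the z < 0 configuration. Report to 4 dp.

arm 1 at φ=0.0°: ρ1 = 0.2259;  S1 = (0.2259, 0.0000, -0.0966)
φ2=120.0°: virtual centre (-0.1500, 0.2598, 0.0000), radius l
S3 = (0.2966·cos240.0°, 0.2966·sin240.0°, 0.0259) = (-0.1483, -0.2569, 0.0259)
subtract pairs → two planes through P
[-0.7518 0.5196 0.1932]·P = 0.0296;  [-0.7484 -0.5137 0.2449]·P = 0.0283
det = 0.7750;  x = -0.0386+0.2923z,  y = 0.0012+0.0511z
sphere 1 gives Az²+Bz+C=0 with A=1.0880, B=0.0387, C=-0.0807;  B²−4AC=0.3528;  roots -0.2907, 0.2552;  negative root z = -0.2907
x = -0.1236, y = -0.0137

(-0.1236, -0.0137, -0.2907)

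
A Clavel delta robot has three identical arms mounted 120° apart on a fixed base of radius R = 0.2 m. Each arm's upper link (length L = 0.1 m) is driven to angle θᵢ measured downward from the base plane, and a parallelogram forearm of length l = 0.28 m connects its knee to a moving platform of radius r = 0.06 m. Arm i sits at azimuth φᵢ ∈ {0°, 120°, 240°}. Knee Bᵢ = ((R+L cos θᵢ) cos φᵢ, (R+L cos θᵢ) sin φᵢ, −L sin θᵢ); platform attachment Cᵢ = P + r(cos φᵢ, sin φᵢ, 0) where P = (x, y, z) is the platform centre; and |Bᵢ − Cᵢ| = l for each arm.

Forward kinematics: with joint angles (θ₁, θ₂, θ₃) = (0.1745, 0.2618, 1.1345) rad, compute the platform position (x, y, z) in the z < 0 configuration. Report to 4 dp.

(0.0405, 0.0608, -0.2059)

arm 1 at φ=0.0°: ρ1 = 0.2385;  centre 1 = (0.2385, 0.0000, -0.0174)
φ2=120.0°: virtual centre (-0.1183, 0.2049, -0.0259), radius l
centre 3 = (0.1823·cos240.0°, 0.1823·sin240.0°, -0.0906) = (-0.0911, -0.1578, -0.0906)
subtract pairs → two planes through P
linear system: -0.7136x+0.4098y = -0.0005−-0.0170z; -0.6592x+-0.3157y = -0.0157−-0.1465z
det = 0.4954;  x = 0.0134+-0.1321z,  y = 0.0220+-0.1884z
into |P−centre ₁|² = l²: 1.0529z² + 0.0859z + -0.0269 = 0;  Δ = 0.1208;  z = -0.2059 or 0.1243 → z<0 root = -0.2059
x = 0.0405, y = 0.0608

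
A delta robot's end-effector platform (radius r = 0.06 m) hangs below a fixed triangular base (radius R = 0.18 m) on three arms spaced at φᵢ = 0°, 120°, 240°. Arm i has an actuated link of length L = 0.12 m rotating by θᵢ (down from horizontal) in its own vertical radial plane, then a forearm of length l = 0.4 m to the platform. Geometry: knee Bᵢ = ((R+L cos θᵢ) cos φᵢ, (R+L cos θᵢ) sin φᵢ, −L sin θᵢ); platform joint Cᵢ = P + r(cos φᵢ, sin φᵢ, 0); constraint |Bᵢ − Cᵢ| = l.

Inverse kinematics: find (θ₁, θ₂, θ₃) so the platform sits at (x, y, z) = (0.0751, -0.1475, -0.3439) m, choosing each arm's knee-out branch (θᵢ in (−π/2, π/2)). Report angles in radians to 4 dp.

arm 1 (φ=0.0°): x'=0.0751, y'=-0.1475
  A cos θ + B sin θ = C:  0.0449·cos θ + -0.3439·sin θ = 0.0148
  γ=atan2(-0.3439,0.0449)=-1.4410;  ψ=arccos(0.0428)=1.5280;  θ1=γ+ψ≈0.0870
φ2=120.0° → target in arm frame (-0.1653, 0.0087)
  A=0.2853, B=-0.3439, C=(l²−L²−A²−y'²−z²)/(2L)=-0.2256
  θ2 = atan2(B,A) + arccos(C/0.4468) = 1.2216
φ3=240.0° → target in arm frame (0.0902, 0.1388)
  A=0.0298, B=-0.3439, C=(l²−L²−A²−y'²−z²)/(2L)=0.0299
  √(A²+B²)=0.3452;  θ3 = -1.4843+1.4840 ≈ -0.0003

θ₁ = 0.0870, θ₂ = 1.2216, θ₃ = -0.0003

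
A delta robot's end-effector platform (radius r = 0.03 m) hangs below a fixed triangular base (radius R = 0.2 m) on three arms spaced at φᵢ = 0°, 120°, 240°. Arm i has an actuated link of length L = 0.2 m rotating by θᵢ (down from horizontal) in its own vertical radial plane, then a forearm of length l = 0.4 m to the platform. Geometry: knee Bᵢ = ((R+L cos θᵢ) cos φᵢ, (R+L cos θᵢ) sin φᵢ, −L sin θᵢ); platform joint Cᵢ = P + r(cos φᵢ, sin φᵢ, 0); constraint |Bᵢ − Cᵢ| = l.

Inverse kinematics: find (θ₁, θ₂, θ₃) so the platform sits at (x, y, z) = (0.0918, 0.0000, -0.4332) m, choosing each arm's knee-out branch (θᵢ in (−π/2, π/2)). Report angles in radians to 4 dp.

rotate P by −φ1: (0.0918, 0.0000, -0.4332)
  A cos θ + B sin θ = C:  0.0782·cos θ + -0.4332·sin θ = -0.1844
  γ=atan2(-0.4332,0.0782)=-1.3922;  ψ=arccos(-0.4190)=2.0031;  θ1=γ+ψ≈0.6109
arm 2 (φ=120.0°): x'=-0.0459, y'=-0.0795
  e−x'=0.2159;  (l²−L²−(e−x')²−y'²−z²)/2L = -0.3015
  √(A²+B²)=0.4840;  θ2 = -1.1084+2.2432 ≈ 1.1348
rotate P by −φ3: (-0.0459, 0.0795, -0.4332)
  A cos θ + B sin θ = C:  0.2159·cos θ + -0.4332·sin θ = -0.3015
  γ=atan2(-0.4332,0.2159)=-1.1084;  ψ=arccos(-0.6229)=2.2432;  θ3=γ+ψ≈1.1348

θ₁ = 0.6109, θ₂ = 1.1348, θ₃ = 1.1348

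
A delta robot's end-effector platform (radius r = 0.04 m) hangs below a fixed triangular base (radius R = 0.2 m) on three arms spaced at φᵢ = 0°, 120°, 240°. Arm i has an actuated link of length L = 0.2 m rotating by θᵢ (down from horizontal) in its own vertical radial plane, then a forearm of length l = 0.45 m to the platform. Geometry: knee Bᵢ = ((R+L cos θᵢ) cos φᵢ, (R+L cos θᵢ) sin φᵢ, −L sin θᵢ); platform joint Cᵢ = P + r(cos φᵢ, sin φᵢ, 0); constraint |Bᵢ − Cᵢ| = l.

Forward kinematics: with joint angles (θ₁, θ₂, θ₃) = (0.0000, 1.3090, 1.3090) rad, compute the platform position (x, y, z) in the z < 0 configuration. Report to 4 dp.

φ1=0.0°: virtual centre (0.3600, 0.0000, 0.0000), radius l
φ2=120.0°: virtual centre (-0.1059, 0.1834, -0.1932), radius l
φ3=240.0°: virtual centre (-0.1059, -0.1834, -0.1932), radius l
|centre ₂|²−|centre ₁|² = -0.0474;  |centre ₃|²−|centre ₁|² = -0.0474
[-0.9318 0.3668 -0.3864]·P = -0.0474;  [-0.9318 -0.3668 -0.3864]·P = -0.0474
det = 0.6835;  x = 0.0509+-0.4147z,  y = 0.0000+0.0000z
sphere 1 gives Az²+Bz+C=0 with A=1.1719, B=0.2563, C=-0.1070;  B²−4AC=0.5671;  roots -0.4307, 0.2119;  negative root z = -0.4307
x = 0.2295, y = 0.0000

(0.2295, 0.0000, -0.4307)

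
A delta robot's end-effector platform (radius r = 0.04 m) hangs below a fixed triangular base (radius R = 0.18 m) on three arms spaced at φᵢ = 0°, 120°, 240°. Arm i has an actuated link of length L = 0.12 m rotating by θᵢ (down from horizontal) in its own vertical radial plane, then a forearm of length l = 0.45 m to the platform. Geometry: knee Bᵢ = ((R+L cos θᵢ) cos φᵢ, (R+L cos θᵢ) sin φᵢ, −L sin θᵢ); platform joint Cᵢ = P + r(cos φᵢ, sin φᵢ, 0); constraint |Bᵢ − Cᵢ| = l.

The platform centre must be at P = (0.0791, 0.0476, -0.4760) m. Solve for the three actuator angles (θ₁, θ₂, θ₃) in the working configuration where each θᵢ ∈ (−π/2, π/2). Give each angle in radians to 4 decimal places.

θ₁ = 0.5235, θ₂ = 0.8722, θ₃ = 1.2216

φ1=0.0° → target in arm frame (0.0791, 0.0476)
  e−x'=0.0609;  (l²−L²−(e−x')²−y'²−z²)/2L = -0.1852
  γ=atan2(-0.4760,0.0609)=-1.4435;  ψ=arccos(-0.3860)=1.9670;  θ1=γ+ψ≈0.5235
rotate P by −φ2: (0.0017, -0.0923, -0.4760)
  A cos θ + B sin θ = C:  0.1383·cos θ + -0.4760·sin θ = -0.2755
  θ2 = atan2(B,A) + arccos(C/0.4957) = 0.8722
φ3=240.0° → target in arm frame (-0.0808, 0.0447)
  A cos θ + B sin θ = C:  0.2208·cos θ + -0.4760·sin θ = -0.3717
  θ3 = atan2(B,A) + arccos(C/0.5247) = 1.2216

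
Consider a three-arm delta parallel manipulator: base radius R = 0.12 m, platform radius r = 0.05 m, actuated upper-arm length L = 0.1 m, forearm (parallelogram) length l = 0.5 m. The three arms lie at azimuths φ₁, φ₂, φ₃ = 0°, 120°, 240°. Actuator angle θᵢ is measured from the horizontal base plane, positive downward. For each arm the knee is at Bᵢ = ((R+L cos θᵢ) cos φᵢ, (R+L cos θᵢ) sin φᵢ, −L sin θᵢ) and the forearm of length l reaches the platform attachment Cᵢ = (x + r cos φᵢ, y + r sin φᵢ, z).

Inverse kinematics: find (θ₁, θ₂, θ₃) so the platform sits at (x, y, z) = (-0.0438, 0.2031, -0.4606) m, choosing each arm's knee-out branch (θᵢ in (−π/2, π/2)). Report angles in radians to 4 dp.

rotate P by −φ1: (-0.0438, 0.2031, -0.4606)
  A=0.1138, B=-0.4606, C=(l²−L²−A²−y'²−z²)/(2L)=-0.1318
  √(A²+B²)=0.4744;  θ1 = -1.3286+1.8522 ≈ 0.5236
arm 2 (φ=120.0°): x'=0.1978, y'=-0.0636
  A=-0.1278, B=-0.4606, C=(l²−L²−A²−y'²−z²)/(2L)=0.0374
  √(A²+B²)=0.4780;  θ2 = -1.8414+1.4926 ≈ -0.3489
φ3=240.0° → target in arm frame (-0.1540, -0.1395)
  A cos θ + B sin θ = C:  0.2240·cos θ + -0.4606·sin θ = -0.2089
  θ3 = atan2(B,A) + arccos(C/0.5122) = 0.8727

θ₁ = 0.5236, θ₂ = -0.3489, θ₃ = 0.8727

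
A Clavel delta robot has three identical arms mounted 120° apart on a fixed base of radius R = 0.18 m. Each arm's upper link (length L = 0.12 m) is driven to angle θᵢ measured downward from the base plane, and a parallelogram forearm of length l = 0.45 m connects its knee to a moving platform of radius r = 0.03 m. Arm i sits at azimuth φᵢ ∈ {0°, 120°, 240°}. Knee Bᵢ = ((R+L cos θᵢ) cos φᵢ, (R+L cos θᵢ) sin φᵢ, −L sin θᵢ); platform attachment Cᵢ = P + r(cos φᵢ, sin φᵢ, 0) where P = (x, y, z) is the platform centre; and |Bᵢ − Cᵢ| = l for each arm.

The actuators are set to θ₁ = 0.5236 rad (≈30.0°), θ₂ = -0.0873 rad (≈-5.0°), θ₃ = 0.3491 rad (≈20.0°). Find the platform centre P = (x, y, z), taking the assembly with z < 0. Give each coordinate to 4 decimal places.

arm 1 at φ=0.0°: ρ1 = 0.2539;  centre 1 = (0.2539, 0.0000, -0.0600)
φ2=120.0°: virtual centre (-0.1348, 0.2334, 0.0105), radius l
φ3=240.0°: virtual centre (-0.1314, -0.2276, -0.0410), radius l
eliminate P² terms by subtracting sphere 1 from 2 and 3
plane₁₂: -0.7774x+0.4669y+0.1409z = 0.0047
det = 0.7136;  x = -0.0047+0.1147z,  y = 0.0022+-0.1109z
quadratic in z: (1.0254)z²+(0.0602)z+(-0.1320)=0, √Δ=0.7383 → z ∈ {-0.3893, 0.3306}; z = -0.3893 (taking z<0)
x = -0.0494, y = 0.0453

(-0.0494, 0.0453, -0.3893)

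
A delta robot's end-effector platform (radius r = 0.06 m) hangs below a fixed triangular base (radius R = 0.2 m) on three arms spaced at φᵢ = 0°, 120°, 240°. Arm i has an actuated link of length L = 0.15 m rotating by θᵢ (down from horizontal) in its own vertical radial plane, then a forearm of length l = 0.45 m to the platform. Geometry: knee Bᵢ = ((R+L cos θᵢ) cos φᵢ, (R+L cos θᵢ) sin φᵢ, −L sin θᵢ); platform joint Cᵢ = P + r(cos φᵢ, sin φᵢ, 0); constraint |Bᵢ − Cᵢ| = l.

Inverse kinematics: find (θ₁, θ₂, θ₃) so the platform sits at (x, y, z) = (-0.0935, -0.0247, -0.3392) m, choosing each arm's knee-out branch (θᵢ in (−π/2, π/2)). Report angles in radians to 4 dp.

φ1=0.0° → target in arm frame (-0.0935, -0.0247)
  e−x'=0.2335;  (l²−L²−(e−x')²−y'²−z²)/2L = 0.0327
  γ=atan2(-0.3392,0.2335)=-0.9679;  ψ=arccos(0.0794)=1.4913;  θ1=γ+ψ≈0.5234
rotate P by −φ2: (0.0254, 0.0933, -0.3392)
  A=0.1146, B=-0.3392, C=(l²−L²−A²−y'²−z²)/(2L)=0.1436
  θ2 = atan2(B,A) + arccos(C/0.3580) = -0.0869
rotate P by −φ3: (0.0681, -0.0686, -0.3392)
  A=0.0719, B=-0.3392, C=(l²−L²−A²−y'²−z²)/(2L)=0.1836
  γ=atan2(-0.3392,0.0719)=-1.3620;  ψ=arccos(0.5294)=1.0129;  θ3=γ+ψ≈-0.3492

θ₁ = 0.5234, θ₂ = -0.0869, θ₃ = -0.3492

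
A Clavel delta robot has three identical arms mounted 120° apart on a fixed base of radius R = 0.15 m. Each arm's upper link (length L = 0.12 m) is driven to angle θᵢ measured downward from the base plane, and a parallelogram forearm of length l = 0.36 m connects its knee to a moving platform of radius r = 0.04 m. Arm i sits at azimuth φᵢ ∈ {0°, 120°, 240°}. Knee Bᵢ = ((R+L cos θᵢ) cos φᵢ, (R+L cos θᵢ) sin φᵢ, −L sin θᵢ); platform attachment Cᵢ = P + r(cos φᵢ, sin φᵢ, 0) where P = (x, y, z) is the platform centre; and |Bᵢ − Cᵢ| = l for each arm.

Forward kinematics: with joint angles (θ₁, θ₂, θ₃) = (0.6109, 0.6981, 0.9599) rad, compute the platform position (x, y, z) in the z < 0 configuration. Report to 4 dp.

arm 1 at φ=0.0°: ρ1 = 0.2083;  S1 = (0.2083, 0.0000, -0.0688)
S2 = (0.2019·cos120.0°, 0.2019·sin120.0°, -0.0771) = (-0.1010, 0.1749, -0.0771)
φ3=240.0°: virtual centre (-0.0894, -0.1549, -0.0983), radius l
|S₂|²−|S₁|² = -0.0014;  |S₃|²−|S₁|² = -0.0065
[-0.6185 0.3497 -0.0166]·P = -0.0014;  [-0.5954 -0.3097 -0.0589]·P = -0.0065
det = 0.3998;  x = 0.0068+-0.0644z,  y = 0.0079+-0.0664z
sphere 1 gives Az²+Bz+C=0 with A=1.0086, B=0.1626, C=-0.0842;  B²−4AC=0.3660;  roots -0.3805, 0.2193;  negative root z = -0.3805
x = 0.0313, y = 0.0332

(0.0313, 0.0332, -0.3805)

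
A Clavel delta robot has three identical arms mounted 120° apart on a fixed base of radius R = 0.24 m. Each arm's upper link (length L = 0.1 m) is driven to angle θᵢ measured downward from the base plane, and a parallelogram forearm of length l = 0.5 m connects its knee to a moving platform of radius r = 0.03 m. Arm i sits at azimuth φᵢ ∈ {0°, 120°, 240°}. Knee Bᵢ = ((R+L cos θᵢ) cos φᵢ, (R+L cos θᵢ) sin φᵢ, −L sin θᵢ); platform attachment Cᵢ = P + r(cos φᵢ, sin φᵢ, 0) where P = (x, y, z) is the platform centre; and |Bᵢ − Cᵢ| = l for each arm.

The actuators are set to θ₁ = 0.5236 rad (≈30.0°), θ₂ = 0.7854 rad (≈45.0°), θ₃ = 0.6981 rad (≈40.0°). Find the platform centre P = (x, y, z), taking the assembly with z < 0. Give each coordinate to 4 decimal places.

arm 1 at φ=0.0°: (R−r)+L cos θ1 = 0.2966;  centre 1 = (0.2966, 0.0000, -0.0500)
arm 2 at φ=120.0°: (R−r)+L cos θ2 = 0.2807;  centre 2 = (-0.1404, 0.2431, -0.0707)
φ3=240.0°: virtual centre (-0.1433, -0.2482, -0.0643), radius l
subtract pairs → two planes through P
linear system: -0.8739x+0.4862y = -0.0067−-0.0414z; -0.8798x+-0.4964y = -0.0042−-0.0286z
Cramer: x(z) = 0.0062-0.0400z;  y(z) = -0.0026+0.0133z
quadratic in z: (1.0018)z²+(0.1232)z+(-0.1632)=0, √Δ=0.8179 → z ∈ {-0.4697, 0.3468}; z = -0.4697 (taking z<0)
x = 0.0250, y = -0.0088

(0.0250, -0.0088, -0.4697)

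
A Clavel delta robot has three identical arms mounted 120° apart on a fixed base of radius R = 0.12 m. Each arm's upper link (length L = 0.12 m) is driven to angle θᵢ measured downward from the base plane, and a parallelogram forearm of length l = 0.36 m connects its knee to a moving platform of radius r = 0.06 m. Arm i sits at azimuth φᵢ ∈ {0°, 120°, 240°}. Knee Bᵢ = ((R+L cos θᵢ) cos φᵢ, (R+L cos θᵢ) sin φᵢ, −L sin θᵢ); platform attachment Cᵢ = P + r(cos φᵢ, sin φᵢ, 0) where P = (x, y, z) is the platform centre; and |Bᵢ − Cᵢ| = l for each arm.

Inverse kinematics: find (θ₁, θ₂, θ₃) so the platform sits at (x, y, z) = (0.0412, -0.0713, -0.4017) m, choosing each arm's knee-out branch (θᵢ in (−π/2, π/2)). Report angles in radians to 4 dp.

θ₁ = 0.6108, θ₂ = 1.0474, θ₃ = 0.6111

rotate P by −φ1: (0.0412, -0.0713, -0.4017)
  A=0.0188, B=-0.4017, C=(l²−L²−A²−y'²−z²)/(2L)=-0.2150
  γ=atan2(-0.4017,0.0188)=-1.5240;  ψ=arccos(-0.5346)=2.1349;  θ1=γ+ψ≈0.6108
arm 2 (φ=120.0°): x'=-0.0823, y'=0.0000
  e−x'=0.1423;  (l²−L²−(e−x')²−y'²−z²)/2L = -0.2768
  √(A²+B²)=0.4262;  θ2 = -1.2302+2.2776 ≈ 1.0474
rotate P by −φ3: (0.0411, 0.0713, -0.4017)
  A cos θ + B sin θ = C:  0.0189·cos θ + -0.4017·sin θ = -0.2150
  √(A²+B²)=0.4021;  θ3 = -1.5239+2.1350 ≈ 0.6111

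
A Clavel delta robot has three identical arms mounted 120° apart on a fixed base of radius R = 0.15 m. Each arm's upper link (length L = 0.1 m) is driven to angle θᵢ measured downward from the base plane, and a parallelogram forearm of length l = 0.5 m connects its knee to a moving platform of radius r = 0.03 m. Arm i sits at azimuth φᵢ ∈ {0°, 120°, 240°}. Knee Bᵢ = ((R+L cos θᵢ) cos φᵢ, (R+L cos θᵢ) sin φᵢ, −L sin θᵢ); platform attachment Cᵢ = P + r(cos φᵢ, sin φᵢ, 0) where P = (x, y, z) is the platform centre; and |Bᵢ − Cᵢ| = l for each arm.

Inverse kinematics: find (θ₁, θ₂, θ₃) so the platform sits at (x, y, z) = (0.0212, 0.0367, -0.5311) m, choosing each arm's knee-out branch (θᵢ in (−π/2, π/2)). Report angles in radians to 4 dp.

φ1=0.0° → target in arm frame (0.0212, 0.0367)
  A=0.0988, B=-0.5311, C=(l²−L²−A²−y'²−z²)/(2L)=-0.2659
  √(A²+B²)=0.5402;  θ1 = -1.3869+2.0854 ≈ 0.6985
φ2=120.0° → target in arm frame (0.0212, -0.0367)
  A=0.0988, B=-0.5311, C=(l²−L²−A²−y'²−z²)/(2L)=-0.2659
  √(A²+B²)=0.5402;  θ2 = -1.3868+2.0854 ≈ 0.6986
φ3=240.0° → target in arm frame (-0.0424, 0.0000)
  A cos θ + B sin θ = C:  0.1624·cos θ + -0.5311·sin θ = -0.3422
  √(A²+B²)=0.5554;  θ3 = -1.2741+2.2346 ≈ 0.9605

θ₁ = 0.6985, θ₂ = 0.6986, θ₃ = 0.9605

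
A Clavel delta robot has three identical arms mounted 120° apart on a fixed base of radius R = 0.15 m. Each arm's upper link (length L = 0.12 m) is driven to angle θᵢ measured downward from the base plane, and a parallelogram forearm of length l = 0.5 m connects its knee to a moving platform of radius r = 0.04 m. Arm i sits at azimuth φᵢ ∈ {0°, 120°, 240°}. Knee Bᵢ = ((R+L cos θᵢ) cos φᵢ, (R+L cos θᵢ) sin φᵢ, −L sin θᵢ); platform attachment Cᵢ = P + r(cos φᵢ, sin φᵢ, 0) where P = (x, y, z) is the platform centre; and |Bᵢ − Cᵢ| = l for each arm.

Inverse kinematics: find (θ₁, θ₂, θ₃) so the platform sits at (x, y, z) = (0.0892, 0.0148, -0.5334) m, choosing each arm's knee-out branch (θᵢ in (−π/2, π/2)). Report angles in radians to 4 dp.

arm 1 (φ=0.0°): x'=0.0892, y'=0.0148
  A=0.0208, B=-0.5334, C=(l²−L²−A²−y'²−z²)/(2L)=-0.2065
  θ1 = atan2(B,A) + arccos(C/0.5338) = 0.4362
arm 2 (φ=120.0°): x'=-0.0318, y'=-0.0846
  A cos θ + B sin θ = C:  0.1418·cos θ + -0.5334·sin θ = -0.3174
  θ2 = atan2(B,A) + arccos(C/0.5519) = 0.8726
rotate P by −φ3: (-0.0574, 0.0698, -0.5334)
  e−x'=0.1674;  (l²−L²−(e−x')²−y'²−z²)/2L = -0.3409
  γ=atan2(-0.5334,0.1674)=-1.2667;  ψ=arccos(-0.6098)=2.2266;  θ3=γ+ψ≈0.9600

θ₁ = 0.4362, θ₂ = 0.8726, θ₃ = 0.9600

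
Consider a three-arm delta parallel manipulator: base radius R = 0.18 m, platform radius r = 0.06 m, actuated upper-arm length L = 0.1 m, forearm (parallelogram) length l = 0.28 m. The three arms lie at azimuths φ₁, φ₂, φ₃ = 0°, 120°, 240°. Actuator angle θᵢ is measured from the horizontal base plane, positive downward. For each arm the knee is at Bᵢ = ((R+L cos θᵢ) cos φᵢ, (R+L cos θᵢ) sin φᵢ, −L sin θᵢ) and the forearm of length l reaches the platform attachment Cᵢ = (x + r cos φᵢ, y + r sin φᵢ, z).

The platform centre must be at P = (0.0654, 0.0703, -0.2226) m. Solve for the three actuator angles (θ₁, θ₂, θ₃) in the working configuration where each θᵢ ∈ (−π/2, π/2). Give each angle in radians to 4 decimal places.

φ1=0.0° → target in arm frame (0.0654, 0.0703)
  A cos θ + B sin θ = C:  0.0546·cos θ + -0.2226·sin θ = 0.0546
  √(A²+B²)=0.2292;  θ1 = -1.3303+1.3301 ≈ -0.0001
rotate P by −φ2: (0.0282, -0.0918, -0.2226)
  A cos θ + B sin θ = C:  0.0918·cos θ + -0.2226·sin θ = 0.0100
  θ2 = atan2(B,A) + arccos(C/0.2408) = 0.3498
arm 3 (φ=240.0°): x'=-0.0936, y'=0.0215
  e−x'=0.2136;  (l²−L²−(e−x')²−y'²−z²)/2L = -0.1361
  γ=atan2(-0.2226,0.2136)=-0.8061;  ψ=arccos(-0.4413)=2.0279;  θ3=γ+ψ≈1.2218

θ₁ = -0.0001, θ₂ = 0.3498, θ₃ = 1.2218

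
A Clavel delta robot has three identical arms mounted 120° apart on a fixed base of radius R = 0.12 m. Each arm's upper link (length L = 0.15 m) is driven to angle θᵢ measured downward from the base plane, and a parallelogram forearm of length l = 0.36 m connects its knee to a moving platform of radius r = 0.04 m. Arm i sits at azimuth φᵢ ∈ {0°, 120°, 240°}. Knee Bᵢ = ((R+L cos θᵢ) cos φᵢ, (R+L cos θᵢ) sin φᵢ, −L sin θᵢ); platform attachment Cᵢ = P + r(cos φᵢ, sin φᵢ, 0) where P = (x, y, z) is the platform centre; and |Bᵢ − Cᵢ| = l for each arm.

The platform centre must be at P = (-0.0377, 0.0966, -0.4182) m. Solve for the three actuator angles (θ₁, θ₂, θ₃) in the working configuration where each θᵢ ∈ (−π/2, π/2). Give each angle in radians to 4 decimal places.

arm 1 (φ=0.0°): x'=-0.0377, y'=0.0966
  e−x'=0.1177;  (l²−L²−(e−x')²−y'²−z²)/2L = -0.3033
  γ=atan2(-0.4182,0.1177)=-1.2964;  ψ=arccos(-0.6980)=2.3434;  θ1=γ+ψ≈1.0470
rotate P by −φ2: (0.1025, -0.0157, -0.4182)
  A=-0.0225, B=-0.4182, C=(l²−L²−A²−y'²−z²)/(2L)=-0.2285
  γ=atan2(-0.4182,-0.0225)=-1.6246;  ψ=arccos(-0.5455)=2.1478;  θ2=γ+ψ≈0.5233
φ3=240.0° → target in arm frame (-0.0648, -0.0809)
  A cos θ + B sin θ = C:  0.1448·cos θ + -0.4182·sin θ = -0.3177
  θ3 = atan2(B,A) + arccos(C/0.4426) = 1.1341

θ₁ = 1.0470, θ₂ = 0.5233, θ₃ = 1.1341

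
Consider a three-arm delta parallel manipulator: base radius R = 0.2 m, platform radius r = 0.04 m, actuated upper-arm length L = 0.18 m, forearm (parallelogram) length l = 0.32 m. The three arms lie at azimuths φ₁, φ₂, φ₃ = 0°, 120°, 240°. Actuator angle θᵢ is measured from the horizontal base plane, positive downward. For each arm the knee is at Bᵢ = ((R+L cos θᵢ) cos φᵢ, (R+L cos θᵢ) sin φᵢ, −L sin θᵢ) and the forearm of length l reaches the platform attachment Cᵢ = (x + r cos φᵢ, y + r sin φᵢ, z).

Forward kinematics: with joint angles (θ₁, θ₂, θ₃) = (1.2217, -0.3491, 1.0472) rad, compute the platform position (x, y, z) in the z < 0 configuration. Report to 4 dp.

φ1=0.0°: virtual centre (0.2216, 0.0000, -0.1691), radius l
φ2=120.0°: virtual centre (-0.1646, 0.2850, 0.0616), radius l
arm 3 at φ=240.0°: (R−r)+L cos θ3 = 0.2500;  centre 3 = (-0.1250, -0.2165, -0.1559)
subtract pairs → two planes through P
[-0.7723 0.5701 0.4614]·P = 0.0344;  [-0.6931 -0.4330 0.0265]·P = 0.0091
Cramer: x(z) = -0.0275+0.2946z;  y(z) = 0.0231-0.4103z
quadratic in z: (1.2551)z²+(0.1726)z+(-0.0112)=0, √Δ=0.2933 → z ∈ {-0.1856, 0.0481}; z = -0.1856 (taking z<0)
x = -0.0822, y = 0.0992

(-0.0822, 0.0992, -0.1856)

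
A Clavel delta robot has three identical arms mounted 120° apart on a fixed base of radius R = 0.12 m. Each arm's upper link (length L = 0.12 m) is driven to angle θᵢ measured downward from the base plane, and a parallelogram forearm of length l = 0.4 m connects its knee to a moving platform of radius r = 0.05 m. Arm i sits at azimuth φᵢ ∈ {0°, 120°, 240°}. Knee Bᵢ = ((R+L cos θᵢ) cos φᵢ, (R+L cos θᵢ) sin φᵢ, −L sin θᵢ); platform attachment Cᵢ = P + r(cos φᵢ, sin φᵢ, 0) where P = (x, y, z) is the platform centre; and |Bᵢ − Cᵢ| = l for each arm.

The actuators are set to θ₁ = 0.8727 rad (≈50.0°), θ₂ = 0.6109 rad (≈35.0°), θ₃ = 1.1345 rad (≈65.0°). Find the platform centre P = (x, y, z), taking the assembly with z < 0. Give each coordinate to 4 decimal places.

(0.0024, 0.0861, -0.4548)

arm 1 at φ=0.0°: ρ1 = 0.1471;  S1 = (0.1471, 0.0000, -0.0919)
S2 = (0.1683·cos120.0°, 0.1683·sin120.0°, -0.0688) = (-0.0841, 0.1457, -0.0688)
S3 = (0.1207·cos240.0°, 0.1207·sin240.0°, -0.1088) = (-0.0604, -0.1045, -0.1088)
subtract pairs → two planes through P
plane₁₂: -0.4626x+0.2915y+0.0462z = 0.0030
Cramer: x(z) = 0.0021-0.0007z;  y(z) = 0.0135-0.1596z
quadratic in z: (1.0255)z²+(0.1798)z+(-0.1303)=0, √Δ=0.7529 → z ∈ {-0.4548, 0.2795}; z = -0.4548 (taking z<0)
x = 0.0024, y = 0.0861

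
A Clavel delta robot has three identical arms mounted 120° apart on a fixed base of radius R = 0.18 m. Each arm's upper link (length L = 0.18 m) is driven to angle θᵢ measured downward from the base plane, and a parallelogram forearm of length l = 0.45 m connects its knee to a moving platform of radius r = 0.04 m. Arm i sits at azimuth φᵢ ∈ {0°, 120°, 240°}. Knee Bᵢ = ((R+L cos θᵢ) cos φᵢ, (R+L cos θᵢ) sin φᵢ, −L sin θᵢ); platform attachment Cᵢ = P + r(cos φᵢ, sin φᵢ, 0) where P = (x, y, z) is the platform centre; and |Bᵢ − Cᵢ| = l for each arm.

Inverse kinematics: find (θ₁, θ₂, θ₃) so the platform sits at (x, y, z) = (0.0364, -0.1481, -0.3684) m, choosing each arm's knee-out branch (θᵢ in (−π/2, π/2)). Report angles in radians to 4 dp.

θ₁ = 0.2617, θ₂ = 0.9599, θ₃ = -0.0876

rotate P by −φ1: (0.0364, -0.1481, -0.3684)
  A=0.1036, B=-0.3684, C=(l²−L²−A²−y'²−z²)/(2L)=0.0048
  √(A²+B²)=0.3827;  θ1 = -1.2967+1.5583 ≈ 0.2617
arm 2 (φ=120.0°): x'=-0.1465, y'=0.0425
  e−x'=0.2865;  (l²−L²−(e−x')²−y'²−z²)/2L = -0.1375
  √(A²+B²)=0.4667;  θ2 = -0.9099+1.8698 ≈ 0.9599
rotate P by −φ3: (0.1101, 0.1056, -0.3684)
  A=0.0299, B=-0.3684, C=(l²−L²−A²−y'²−z²)/(2L)=0.0621
  √(A²+B²)=0.3696;  θ3 = -1.4897+1.4021 ≈ -0.0876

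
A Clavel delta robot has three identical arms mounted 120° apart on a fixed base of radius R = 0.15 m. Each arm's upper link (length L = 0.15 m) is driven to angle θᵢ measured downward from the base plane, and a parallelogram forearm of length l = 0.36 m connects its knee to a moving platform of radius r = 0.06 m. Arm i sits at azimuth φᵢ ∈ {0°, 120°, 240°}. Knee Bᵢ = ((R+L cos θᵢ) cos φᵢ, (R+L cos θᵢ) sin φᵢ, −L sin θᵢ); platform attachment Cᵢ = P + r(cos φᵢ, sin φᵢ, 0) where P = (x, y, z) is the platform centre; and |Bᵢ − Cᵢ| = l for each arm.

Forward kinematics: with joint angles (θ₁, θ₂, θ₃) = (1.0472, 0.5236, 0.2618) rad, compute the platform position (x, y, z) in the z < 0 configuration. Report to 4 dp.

(-0.1127, -0.0340, -0.3564)

arm 1 at φ=0.0°: (R−r)+L cos θ1 = 0.1650;  centre 1 = (0.1650, 0.0000, -0.1299)
arm 2 at φ=120.0°: (R−r)+L cos θ2 = 0.2199;  centre 2 = (-0.1100, 0.1904, -0.0750)
centre 3 = (0.2349·cos240.0°, 0.2349·sin240.0°, -0.0388) = (-0.1174, -0.2034, -0.0388)
subtract pairs → two planes through P
linear system: -0.5499x+0.3809y = 0.0099−0.1098z; -0.5649x+-0.4068y = 0.0126−0.1822z
Cramer: x(z) = -0.0201+0.2599z;  y(z) = -0.0030+0.0869z
sphere 1 gives Az²+Bz+C=0 with A=1.0751, B=0.1631, C=-0.0785;  B²−4AC=0.3640;  roots -0.3564, 0.2047;  negative root z = -0.3564
x = -0.1127, y = -0.0340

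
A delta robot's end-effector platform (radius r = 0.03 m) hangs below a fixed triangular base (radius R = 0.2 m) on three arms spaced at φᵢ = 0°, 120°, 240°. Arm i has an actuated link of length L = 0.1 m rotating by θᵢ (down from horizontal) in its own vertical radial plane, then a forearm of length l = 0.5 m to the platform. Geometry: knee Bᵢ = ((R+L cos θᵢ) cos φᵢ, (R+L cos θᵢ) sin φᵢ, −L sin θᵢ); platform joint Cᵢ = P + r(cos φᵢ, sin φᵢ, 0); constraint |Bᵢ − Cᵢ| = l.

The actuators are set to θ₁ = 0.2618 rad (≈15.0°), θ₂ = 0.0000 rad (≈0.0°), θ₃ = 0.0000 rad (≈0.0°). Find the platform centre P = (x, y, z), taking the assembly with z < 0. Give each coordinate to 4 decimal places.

centre 1 = (0.2666·cos0.0°, 0.2666·sin0.0°, -0.0259) = (0.2666, 0.0000, -0.0259)
φ2=120.0°: virtual centre (-0.1350, 0.2338, 0.0000), radius l
centre 3 = (0.2700·cos240.0°, 0.2700·sin240.0°, 0.0000) = (-0.1350, -0.2338, 0.0000)
eliminate P² terms by subtracting sphere 1 from 2 and 3
linear system: -0.8032x+0.4677y = 0.0012−0.0518z; -0.8032x+-0.4677y = 0.0012−0.0518z
Cramer: x(z) = -0.0014+0.0644z;  y(z) = 0.0000-0.0000z
into |P−centre ₁|² = l²: 1.0042z² + 0.0172z + -0.1775 = 0;  Δ = 0.7132;  z = -0.4291 or 0.4119 → z<0 root = -0.4291
x = -0.0291, y = 0.0000

(-0.0291, 0.0000, -0.4291)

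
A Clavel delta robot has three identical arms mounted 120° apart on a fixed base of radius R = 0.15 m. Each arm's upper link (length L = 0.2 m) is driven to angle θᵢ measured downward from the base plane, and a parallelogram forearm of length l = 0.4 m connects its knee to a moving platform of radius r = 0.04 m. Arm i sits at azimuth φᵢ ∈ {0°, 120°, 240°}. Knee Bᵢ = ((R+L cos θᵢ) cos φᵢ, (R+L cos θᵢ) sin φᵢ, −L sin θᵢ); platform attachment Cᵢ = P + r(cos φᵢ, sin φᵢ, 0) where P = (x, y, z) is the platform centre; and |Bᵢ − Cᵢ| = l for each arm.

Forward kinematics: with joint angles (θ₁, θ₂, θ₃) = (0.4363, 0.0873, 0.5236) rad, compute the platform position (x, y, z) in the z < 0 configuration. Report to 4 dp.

(-0.0191, 0.0582, -0.3300)

φ1=0.0°: virtual centre (0.2913, 0.0000, -0.0845), radius l
φ2=120.0°: virtual centre (-0.1546, 0.2678, -0.0174), radius l
arm 3 at φ=240.0°: e+L cos θ3 = 0.2832;  centre 3 = (-0.1416, -0.2453, -0.1000)
|centre ₂|²−|centre ₁|² = 0.0040;  |centre ₃|²−|centre ₁|² = -0.0018
plane₁₂: -0.8918x+0.5356y+0.1342z = 0.0040
Cramer: x(z) = -0.0011+0.0546z;  y(z) = 0.0056-0.1595z
into |P−centre ₁|² = l²: 1.0284z² + 0.1353z + -0.0673 = 0;  Δ = 0.2954;  z = -0.3300 or 0.1984 → z<0 root = -0.3300
x = -0.0191, y = 0.0582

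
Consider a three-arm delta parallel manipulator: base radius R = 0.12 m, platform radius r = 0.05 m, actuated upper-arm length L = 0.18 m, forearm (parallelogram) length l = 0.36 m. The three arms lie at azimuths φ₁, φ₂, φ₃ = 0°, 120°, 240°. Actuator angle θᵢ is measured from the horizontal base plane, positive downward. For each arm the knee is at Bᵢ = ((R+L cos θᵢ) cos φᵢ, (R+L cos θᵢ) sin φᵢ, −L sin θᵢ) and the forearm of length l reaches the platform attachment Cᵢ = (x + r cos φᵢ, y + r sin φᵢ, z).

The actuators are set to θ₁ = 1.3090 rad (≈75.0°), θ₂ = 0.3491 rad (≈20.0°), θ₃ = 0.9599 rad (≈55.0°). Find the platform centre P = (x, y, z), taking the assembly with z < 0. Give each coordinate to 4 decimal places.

arm 1 at φ=0.0°: ρ1 = 0.1166;  S1 = (0.1166, 0.0000, -0.1739)
S2 = (0.2391·cos120.0°, 0.2391·sin120.0°, -0.0616) = (-0.1196, 0.2071, -0.0616)
φ3=240.0°: virtual centre (-0.0866, -0.1500, -0.1474), radius l
|S₂|²−|S₁|² = 0.0172;  |S₃|²−|S₁|² = 0.0079
linear system: -0.4723x+0.4142y = 0.0172−0.2246z; -0.4064x+-0.3001y = 0.0079−0.0528z
Cramer: x(z) = -0.0272+0.2879z;  y(z) = 0.0104-0.2139z
sphere 1 gives Az²+Bz+C=0 with A=1.1287, B=0.2605, C=-0.0786;  B²−4AC=0.4226;  roots -0.4034, 0.1726;  negative root z = -0.4034
x = -0.1434, y = 0.0967

(-0.1434, 0.0967, -0.4034)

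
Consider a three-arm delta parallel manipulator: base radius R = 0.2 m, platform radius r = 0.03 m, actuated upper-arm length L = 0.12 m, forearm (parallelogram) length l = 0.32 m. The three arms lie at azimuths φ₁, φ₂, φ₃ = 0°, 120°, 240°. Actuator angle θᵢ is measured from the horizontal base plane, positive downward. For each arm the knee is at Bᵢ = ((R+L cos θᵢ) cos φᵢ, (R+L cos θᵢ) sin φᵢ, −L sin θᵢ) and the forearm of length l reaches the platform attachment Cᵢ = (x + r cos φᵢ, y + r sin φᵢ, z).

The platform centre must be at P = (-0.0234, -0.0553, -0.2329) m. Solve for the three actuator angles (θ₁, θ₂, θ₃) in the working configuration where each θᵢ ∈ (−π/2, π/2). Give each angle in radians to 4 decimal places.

arm 1 (φ=0.0°): x'=-0.0234, y'=-0.0553
  A=0.1934, B=-0.2329, C=(l²−L²−A²−y'²−z²)/(2L)=-0.0279
  θ1 = atan2(B,A) + arccos(C/0.3027) = 0.7854
rotate P by −φ2: (-0.0362, 0.0479, -0.2329)
  A cos θ + B sin θ = C:  0.2062·cos θ + -0.2329·sin θ = -0.0461
  γ=atan2(-0.2329,0.2062)=-0.8462;  ψ=arccos(-0.1481)=1.7194;  θ2=γ+ψ≈0.8732
arm 3 (φ=240.0°): x'=0.0596, y'=0.0074
  A=0.1104, B=-0.2329, C=(l²−L²−A²−y'²−z²)/(2L)=0.0896
  θ3 = atan2(B,A) + arccos(C/0.2577) = 0.0875

θ₁ = 0.7854, θ₂ = 0.8732, θ₃ = 0.0875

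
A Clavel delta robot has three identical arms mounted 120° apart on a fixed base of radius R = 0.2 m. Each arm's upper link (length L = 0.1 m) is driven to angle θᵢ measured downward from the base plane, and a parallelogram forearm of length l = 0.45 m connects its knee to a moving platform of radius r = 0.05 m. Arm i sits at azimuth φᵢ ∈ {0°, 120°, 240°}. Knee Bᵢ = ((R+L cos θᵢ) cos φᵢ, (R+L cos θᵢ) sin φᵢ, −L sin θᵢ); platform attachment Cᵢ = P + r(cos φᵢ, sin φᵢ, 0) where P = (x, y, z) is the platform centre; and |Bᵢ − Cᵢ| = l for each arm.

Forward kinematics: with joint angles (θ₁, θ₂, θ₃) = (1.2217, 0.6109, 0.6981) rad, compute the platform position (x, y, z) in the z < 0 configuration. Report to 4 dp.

(-0.0738, 0.0096, -0.4625)

centre 1 = (0.1842·cos0.0°, 0.1842·sin0.0°, -0.0940) = (0.1842, 0.0000, -0.0940)
arm 2 at φ=120.0°: e+L cos θ2 = 0.2319;  centre 2 = (-0.1160, 0.2008, -0.0574)
arm 3 at φ=240.0°: e+L cos θ3 = 0.2266;  centre 3 = (-0.1133, -0.1962, -0.0643)
eliminate P² terms by subtracting sphere 1 from 2 and 3
plane₁₂: -0.6003x+0.4017y+0.0732z = 0.0143
Cramer: x(z) = -0.0226+0.1108z;  y(z) = 0.0019-0.0167z
into |P−centre ₁|² = l²: 1.0126z² + 0.1420z + -0.1509 = 0;  Δ = 0.6313;  z = -0.4625 or 0.3222 → z<0 root = -0.4625
x = -0.0738, y = 0.0096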